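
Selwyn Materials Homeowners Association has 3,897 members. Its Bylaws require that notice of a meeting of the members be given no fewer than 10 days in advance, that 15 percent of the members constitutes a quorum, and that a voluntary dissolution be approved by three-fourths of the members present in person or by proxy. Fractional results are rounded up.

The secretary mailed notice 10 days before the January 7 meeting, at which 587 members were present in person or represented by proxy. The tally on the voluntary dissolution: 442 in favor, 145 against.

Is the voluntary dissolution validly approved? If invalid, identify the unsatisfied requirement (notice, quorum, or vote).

Notice: 10 days given; 10 required. Satisfied.
Quorum: 15% of 3,897 = 584.55, rounded up to 585; 587 present. Satisfied.
Vote: requires three-fourths of those present (587); 3/4 of 587 = 440.25, rounded up to 441, so 441 needed; 442 in favor. Satisfied.

Valid — all requirements satisfied.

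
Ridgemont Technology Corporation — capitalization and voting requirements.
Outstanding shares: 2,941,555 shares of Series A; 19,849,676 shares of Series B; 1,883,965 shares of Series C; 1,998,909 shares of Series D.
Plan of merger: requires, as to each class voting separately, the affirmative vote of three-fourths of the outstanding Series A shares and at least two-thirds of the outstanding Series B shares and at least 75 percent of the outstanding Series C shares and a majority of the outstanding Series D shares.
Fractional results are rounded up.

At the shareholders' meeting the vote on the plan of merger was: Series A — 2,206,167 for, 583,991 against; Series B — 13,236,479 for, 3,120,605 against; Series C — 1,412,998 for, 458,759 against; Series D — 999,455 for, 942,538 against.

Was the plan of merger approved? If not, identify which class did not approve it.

Series A: 3/4 of 2941555 = 2206166.25, rounded up to 2206167; 2,206,167 required, 2,206,167 in favor — approved.
Series B: 2/3 of 19849676 = 13233117.33, rounded up to 13233118; 13,233,118 required, 13,236,479 in favor — approved.
Series C: 3/4 of 1883965 = 1412973.75, rounded up to 1412974; 1,412,974 required, 1,412,998 in favor — approved.
Series D: a majority of 1998909 is 999455; 999,455 required, 999,455 in favor — approved.

Approved — every class gave the required vote.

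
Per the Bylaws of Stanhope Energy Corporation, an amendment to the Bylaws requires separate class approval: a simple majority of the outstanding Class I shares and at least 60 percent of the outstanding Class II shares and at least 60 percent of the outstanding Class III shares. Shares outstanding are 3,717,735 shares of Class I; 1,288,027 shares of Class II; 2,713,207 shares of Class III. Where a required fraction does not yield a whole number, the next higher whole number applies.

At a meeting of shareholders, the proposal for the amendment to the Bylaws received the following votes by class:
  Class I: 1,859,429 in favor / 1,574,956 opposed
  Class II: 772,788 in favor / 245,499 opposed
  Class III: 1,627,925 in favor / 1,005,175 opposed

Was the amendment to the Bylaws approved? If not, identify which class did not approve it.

Class I: a majority of 3717735 is 1858868; 1,858,868 required, 1,859,429 in favor — approved.
Class II: 3/5 of 1288027 = 772816.20, rounded up to 772817; 772,817 required, 772,788 in favor — not approved.
Class III: 3/5 of 2713207 = 1627924.20, rounded up to 1627925; 1,627,925 required, 1,627,925 in favor — approved.

Not approved — the Class II shares did not give the required vote.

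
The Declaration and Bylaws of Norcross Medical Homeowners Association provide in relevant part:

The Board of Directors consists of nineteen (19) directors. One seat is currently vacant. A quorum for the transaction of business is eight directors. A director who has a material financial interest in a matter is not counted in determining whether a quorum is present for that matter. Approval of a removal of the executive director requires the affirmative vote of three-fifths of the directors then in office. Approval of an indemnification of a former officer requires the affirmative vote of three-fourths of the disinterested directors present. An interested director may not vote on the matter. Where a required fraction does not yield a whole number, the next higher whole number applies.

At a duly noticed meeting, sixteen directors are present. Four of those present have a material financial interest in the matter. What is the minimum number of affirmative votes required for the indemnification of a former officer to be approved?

9

The indemnification of a former officer requires three-fourths of the disinterested directors present (16 − 4 = 12).
3/4 of 12 = 9.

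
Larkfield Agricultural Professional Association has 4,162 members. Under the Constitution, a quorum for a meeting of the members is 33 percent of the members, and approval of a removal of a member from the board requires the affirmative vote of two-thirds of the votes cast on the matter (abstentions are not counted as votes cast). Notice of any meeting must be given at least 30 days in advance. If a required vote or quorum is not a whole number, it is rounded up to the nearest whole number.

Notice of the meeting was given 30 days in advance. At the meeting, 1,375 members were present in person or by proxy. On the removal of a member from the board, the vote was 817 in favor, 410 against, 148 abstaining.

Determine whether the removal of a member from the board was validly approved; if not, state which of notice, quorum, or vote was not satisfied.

Invalid — vote requirement not satisfied.

Notice: 30 days given; 30 required. Satisfied.
Quorum: 33% of 4,162 = 1,373.46, rounded up to 1,374; 1,375 present. Satisfied.
Vote: requires two-thirds of the votes cast (1,375 − 148 abstaining = 1,227); 2/3 of 1227 = 818, so 818 needed; 817 in favor. Not satisfied.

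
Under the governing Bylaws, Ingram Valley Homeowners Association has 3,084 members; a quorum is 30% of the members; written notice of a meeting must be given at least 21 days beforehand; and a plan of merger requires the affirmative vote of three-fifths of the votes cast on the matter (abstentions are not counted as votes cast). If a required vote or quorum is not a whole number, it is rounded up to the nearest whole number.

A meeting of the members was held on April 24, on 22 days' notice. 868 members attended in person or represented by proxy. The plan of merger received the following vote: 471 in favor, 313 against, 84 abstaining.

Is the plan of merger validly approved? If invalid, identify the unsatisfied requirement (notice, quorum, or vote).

Invalid — quorum requirement not satisfied.

Notice: 22 days given; 21 required. Satisfied.
Quorum: 30% of 3,084 = 925.20, rounded up to 926; 868 present. Not satisfied.
Vote: requires three-fifths of the votes cast (868 − 84 abstaining = 784); 3/5 of 784 = 470.40, rounded up to 471, so 471 needed; 471 in favor. Satisfied.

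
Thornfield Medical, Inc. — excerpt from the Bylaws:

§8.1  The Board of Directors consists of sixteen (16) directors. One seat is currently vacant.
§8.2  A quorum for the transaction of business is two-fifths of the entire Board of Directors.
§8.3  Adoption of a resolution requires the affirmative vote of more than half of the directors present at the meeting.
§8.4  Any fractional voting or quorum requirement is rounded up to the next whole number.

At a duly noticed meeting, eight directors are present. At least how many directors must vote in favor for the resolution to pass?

5

The resolution requires a majority of the directors present (8).
A majority of 8 is 5.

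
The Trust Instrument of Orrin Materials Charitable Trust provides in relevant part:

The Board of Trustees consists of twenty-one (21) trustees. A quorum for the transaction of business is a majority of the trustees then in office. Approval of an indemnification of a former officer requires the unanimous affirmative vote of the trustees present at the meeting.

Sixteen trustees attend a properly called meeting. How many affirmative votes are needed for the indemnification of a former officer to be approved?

16

The indemnification of a former officer requires the unanimous vote of the trustees present (16).
Unanimous means all 16.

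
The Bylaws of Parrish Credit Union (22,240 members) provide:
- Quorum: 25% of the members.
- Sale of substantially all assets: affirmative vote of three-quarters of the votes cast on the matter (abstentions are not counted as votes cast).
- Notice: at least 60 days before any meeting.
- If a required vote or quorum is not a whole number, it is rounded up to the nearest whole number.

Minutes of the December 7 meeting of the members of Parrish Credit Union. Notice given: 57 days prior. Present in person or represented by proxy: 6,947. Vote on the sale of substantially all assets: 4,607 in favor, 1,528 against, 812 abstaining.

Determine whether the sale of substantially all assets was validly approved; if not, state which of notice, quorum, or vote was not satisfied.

Notice: 57 days given; 60 required. Not satisfied.
Quorum: 25% of 22,240 = 5,560; 6,947 present. Satisfied.
Vote: requires three-fourths of the votes cast (6,947 − 812 abstaining = 6,135); 3/4 of 6135 = 4601.25, rounded up to 4602, so 4,602 needed; 4,607 in favor. Satisfied.

Invalid — notice requirement not satisfied.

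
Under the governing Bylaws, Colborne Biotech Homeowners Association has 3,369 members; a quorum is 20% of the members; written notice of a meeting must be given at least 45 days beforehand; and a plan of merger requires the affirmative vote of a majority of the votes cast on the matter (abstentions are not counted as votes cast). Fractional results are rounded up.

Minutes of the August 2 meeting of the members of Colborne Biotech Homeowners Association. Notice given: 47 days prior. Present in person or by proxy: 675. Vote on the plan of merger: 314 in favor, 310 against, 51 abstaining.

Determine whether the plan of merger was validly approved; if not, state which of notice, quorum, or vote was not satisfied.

Valid — all requirements satisfied.

Notice: 47 days given; 45 required. Satisfied.
Quorum: 20% of 3,369 = 673.80, rounded up to 674; 675 present. Satisfied.
Vote: requires a majority of the votes cast (675 − 51 abstaining = 624); a majority of 624 is 313, so 313 needed; 314 in favor. Satisfied.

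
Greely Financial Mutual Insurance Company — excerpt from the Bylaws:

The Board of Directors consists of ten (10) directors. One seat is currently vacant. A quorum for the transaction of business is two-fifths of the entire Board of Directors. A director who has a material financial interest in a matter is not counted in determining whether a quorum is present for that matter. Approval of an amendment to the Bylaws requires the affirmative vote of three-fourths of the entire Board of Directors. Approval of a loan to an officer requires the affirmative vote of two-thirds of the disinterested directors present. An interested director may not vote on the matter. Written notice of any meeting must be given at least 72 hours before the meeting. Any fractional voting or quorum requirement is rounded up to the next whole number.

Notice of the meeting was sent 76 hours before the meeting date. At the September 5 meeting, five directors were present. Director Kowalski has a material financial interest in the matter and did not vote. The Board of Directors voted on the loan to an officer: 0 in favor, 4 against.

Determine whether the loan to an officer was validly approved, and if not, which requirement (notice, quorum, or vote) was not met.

Invalid — vote requirement not satisfied.

Notice: 76 hours given; 72 required (76 ≥ 72). Satisfied.
Quorum: 5 present, but the 1 interested director does not count, leaving 4. Quorum is 4. Satisfied.
Vote: the loan to an officer requires two-thirds of the disinterested directors present (5 − 1 = 4). 2/3 of 4 = 2.67, rounded up to 3, so 3 affirmative votes are needed; 0 voted in favor. Not satisfied.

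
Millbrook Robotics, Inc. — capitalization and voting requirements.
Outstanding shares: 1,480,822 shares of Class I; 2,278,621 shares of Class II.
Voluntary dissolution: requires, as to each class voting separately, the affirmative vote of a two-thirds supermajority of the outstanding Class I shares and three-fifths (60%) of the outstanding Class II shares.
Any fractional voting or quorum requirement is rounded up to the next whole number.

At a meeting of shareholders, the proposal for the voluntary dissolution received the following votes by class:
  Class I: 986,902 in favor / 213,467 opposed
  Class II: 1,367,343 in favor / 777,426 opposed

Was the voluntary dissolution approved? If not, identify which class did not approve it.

Class I: 2/3 of 1480822 = 987214.67, rounded up to 987215; 987,215 required, 986,902 in favor — not approved.
Class II: 3/5 of 2278621 = 1367172.60, rounded up to 1367173; 1,367,173 required, 1,367,343 in favor — approved.

Not approved — the Class I shares did not give the required vote.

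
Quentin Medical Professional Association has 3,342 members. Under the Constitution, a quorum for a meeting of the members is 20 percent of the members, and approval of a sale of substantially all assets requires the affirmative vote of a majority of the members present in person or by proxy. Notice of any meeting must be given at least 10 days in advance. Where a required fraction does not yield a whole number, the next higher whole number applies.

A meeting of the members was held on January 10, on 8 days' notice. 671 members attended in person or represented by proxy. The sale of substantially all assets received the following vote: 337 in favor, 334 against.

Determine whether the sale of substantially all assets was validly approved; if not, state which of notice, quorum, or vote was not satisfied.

Notice: 8 days given; 10 required. Not satisfied.
Quorum: 20% of 3,342 = 668.40, rounded up to 669; 671 present. Satisfied.
Vote: requires a majority of those present (671); a majority of 671 is 336, so 336 needed; 337 in favor. Satisfied.

Invalid — notice requirement not satisfied.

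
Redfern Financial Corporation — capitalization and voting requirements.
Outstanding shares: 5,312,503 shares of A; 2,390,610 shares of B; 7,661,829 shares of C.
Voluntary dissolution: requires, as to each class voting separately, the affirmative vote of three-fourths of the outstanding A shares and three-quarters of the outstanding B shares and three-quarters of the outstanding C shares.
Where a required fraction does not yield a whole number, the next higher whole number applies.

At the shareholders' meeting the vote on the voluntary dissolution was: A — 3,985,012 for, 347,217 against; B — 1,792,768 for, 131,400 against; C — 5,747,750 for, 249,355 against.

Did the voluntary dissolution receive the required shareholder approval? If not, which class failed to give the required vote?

A: 3/4 of 5312503 = 3984377.25, rounded up to 3984378; 3,984,378 required, 3,985,012 in favor — approved.
B: 3/4 of 2390610 = 1792957.50, rounded up to 1792958; 1,792,958 required, 1,792,768 in favor — not approved.
C: 3/4 of 7661829 = 5746371.75, rounded up to 5746372; 5,746,372 required, 5,747,750 in favor — approved.

Not approved — the B shares did not give the required vote.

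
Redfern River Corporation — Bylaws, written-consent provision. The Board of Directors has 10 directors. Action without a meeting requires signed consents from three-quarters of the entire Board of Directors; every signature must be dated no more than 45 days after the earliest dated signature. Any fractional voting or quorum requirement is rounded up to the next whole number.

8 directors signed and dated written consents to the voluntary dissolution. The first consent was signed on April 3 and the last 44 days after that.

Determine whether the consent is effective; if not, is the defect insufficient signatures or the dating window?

Signatures required: three-quarters of 10 — 3/4 of 10 = 7.50, rounded up to 8, so 8 needed; 8 signed. Sufficient.
Dating window: the latest signature is 44 days after the earliest; the limit is 45 days. Within the window.

Effective — both the signature and dating-window requirements are satisfied.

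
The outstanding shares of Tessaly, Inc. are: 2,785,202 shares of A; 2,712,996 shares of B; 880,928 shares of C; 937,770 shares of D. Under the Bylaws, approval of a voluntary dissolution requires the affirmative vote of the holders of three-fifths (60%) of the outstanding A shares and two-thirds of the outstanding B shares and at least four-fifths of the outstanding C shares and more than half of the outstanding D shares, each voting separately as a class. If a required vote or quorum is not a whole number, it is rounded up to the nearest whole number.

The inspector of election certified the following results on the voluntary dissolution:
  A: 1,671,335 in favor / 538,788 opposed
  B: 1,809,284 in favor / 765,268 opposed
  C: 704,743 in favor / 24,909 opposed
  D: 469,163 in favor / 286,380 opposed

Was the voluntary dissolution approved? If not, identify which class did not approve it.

Approved — every class gave the required vote.

A: 3/5 of 2785202 = 1671121.20, rounded up to 1671122; 1,671,122 required, 1,671,335 in favor — approved.
B: 2/3 of 2712996 = 1808664; 1,808,664 required, 1,809,284 in favor — approved.
C: 4/5 of 880928 = 704742.40, rounded up to 704743; 704,743 required, 704,743 in favor — approved.
D: a majority of 937770 is 468886; 468,886 required, 469,163 in favor — approved.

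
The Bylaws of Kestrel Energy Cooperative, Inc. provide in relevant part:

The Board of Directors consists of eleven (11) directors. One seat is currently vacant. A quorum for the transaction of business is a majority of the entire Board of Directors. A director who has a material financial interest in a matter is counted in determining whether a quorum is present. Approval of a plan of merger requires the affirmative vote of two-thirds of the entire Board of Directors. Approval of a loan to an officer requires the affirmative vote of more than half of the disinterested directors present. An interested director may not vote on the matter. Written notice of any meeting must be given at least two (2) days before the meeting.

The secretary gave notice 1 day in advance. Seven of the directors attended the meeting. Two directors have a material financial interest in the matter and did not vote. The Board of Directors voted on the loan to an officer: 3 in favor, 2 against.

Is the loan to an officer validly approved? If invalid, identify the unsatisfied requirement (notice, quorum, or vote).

Invalid — notice requirement not satisfied.

Notice: 1 day given; 2 required (1 < 2). Not satisfied.
Quorum: 7 present (interested directors count toward quorum); quorum is 6. Satisfied.
Vote: the loan to an officer requires a majority of the disinterested directors present (7 − 2 = 5). A majority of 5 is 3, so 3 affirmative votes are needed; 3 voted in favor. Satisfied.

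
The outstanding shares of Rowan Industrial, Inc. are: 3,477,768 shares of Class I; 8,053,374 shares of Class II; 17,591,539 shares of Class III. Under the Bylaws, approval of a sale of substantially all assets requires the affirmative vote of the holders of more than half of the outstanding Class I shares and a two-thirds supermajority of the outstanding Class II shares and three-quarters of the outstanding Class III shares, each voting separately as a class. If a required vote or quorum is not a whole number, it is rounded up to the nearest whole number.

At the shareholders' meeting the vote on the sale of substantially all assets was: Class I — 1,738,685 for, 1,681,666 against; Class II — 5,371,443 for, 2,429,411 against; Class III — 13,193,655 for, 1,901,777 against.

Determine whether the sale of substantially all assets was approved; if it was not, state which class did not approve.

Class I: a majority of 3477768 is 1738885; 1,738,885 required, 1,738,685 in favor — not approved.
Class II: 2/3 of 8053374 = 5368916; 5,368,916 required, 5,371,443 in favor — approved.
Class III: 3/4 of 17591539 = 13193654.25, rounded up to 13193655; 13,193,655 required, 13,193,655 in favor — approved.

Not approved — the Class I shares did not give the required vote.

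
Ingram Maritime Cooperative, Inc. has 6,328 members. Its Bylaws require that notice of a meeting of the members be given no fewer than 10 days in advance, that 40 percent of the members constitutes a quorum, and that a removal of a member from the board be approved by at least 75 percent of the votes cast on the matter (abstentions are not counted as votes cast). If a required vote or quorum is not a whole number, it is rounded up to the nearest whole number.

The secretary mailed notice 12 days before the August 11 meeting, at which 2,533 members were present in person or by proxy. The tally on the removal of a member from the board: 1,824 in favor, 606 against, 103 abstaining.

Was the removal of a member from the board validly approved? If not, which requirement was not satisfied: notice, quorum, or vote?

Valid — all requirements satisfied.

Notice: 12 days given; 10 required. Satisfied.
Quorum: 40% of 6,328 = 2,531.20, rounded up to 2,532; 2,533 present. Satisfied.
Vote: requires three-fourths of the votes cast (2,533 − 103 abstaining = 2,430); 3/4 of 2430 = 1822.50, rounded up to 1823, so 1,823 needed; 1,824 in favor. Satisfied.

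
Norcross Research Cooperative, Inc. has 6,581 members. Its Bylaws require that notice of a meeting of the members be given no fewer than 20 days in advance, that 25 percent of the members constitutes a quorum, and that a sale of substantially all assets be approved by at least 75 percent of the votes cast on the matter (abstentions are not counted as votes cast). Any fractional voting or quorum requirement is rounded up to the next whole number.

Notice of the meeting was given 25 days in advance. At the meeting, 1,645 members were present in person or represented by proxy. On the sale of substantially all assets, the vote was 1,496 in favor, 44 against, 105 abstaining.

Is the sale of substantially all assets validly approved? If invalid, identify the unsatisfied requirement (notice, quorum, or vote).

Notice: 25 days given; 20 required. Satisfied.
Quorum: 25% of 6,581 = 1,645.25, rounded up to 1,646; 1,645 present. Not satisfied.
Vote: requires three-fourths of the votes cast (1,645 − 105 abstaining = 1,540); 3/4 of 1540 = 1155, so 1,155 needed; 1,496 in favor. Satisfied.

Invalid — quorum requirement not satisfied.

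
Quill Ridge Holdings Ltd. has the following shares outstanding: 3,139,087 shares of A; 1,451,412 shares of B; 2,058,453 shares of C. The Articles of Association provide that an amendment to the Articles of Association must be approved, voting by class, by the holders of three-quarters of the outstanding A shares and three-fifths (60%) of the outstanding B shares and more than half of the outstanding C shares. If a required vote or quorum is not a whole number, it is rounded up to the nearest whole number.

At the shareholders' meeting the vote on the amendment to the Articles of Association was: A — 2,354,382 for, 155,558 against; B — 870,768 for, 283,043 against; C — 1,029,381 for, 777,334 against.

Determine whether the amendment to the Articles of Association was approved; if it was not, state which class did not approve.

Not approved — the B shares did not give the required vote.

A: 3/4 of 3139087 = 2354315.25, rounded up to 2354316; 2,354,316 required, 2,354,382 in favor — approved.
B: 3/5 of 1451412 = 870847.20, rounded up to 870848; 870,848 required, 870,768 in favor — not approved.
C: a majority of 2058453 is 1029227; 1,029,227 required, 1,029,381 in favor — approved.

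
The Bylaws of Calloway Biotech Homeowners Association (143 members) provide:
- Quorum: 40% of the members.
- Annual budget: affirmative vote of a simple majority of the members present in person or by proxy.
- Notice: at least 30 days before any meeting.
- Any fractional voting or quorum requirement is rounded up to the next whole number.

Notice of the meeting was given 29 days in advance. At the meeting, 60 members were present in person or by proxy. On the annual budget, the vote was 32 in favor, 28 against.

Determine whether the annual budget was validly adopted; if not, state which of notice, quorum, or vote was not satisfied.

Invalid — notice requirement not satisfied.

Notice: 29 days given; 30 required. Not satisfied.
Quorum: 40% of 143 = 57.20, rounded up to 58; 60 present. Satisfied.
Vote: requires a majority of those present (60); a majority of 60 is 31, so 31 needed; 32 in favor. Satisfied.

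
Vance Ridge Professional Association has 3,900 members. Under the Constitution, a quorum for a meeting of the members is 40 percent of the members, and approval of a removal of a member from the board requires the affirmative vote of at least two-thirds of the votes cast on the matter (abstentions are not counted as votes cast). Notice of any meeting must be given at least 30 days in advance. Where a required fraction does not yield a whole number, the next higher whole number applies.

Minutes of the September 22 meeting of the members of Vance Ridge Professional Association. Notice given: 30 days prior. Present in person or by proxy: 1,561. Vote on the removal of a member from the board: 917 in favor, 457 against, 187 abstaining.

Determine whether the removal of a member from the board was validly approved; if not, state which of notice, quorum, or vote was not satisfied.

Valid — all requirements satisfied.

Notice: 30 days given; 30 required. Satisfied.
Quorum: 40% of 3,900 = 1,560; 1,561 present. Satisfied.
Vote: requires two-thirds of the votes cast (1,561 − 187 abstaining = 1,374); 2/3 of 1374 = 916, so 916 needed; 917 in favor. Satisfied.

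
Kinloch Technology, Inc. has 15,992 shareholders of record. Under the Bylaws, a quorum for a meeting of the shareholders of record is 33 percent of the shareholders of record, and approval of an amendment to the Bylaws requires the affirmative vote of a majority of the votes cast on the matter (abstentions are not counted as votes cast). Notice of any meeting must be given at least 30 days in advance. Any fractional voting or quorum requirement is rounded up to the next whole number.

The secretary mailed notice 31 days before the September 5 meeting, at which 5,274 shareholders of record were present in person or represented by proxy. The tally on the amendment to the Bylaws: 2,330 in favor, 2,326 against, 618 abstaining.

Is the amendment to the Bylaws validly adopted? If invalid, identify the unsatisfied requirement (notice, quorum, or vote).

Notice: 31 days given; 30 required. Satisfied.
Quorum: 33% of 15,992 = 5,277.36, rounded up to 5,278; 5,274 present. Not satisfied.
Vote: requires a majority of the votes cast (5,274 − 618 abstaining = 4,656); a majority of 4656 is 2329, so 2,329 needed; 2,330 in favor. Satisfied.

Invalid — quorum requirement not satisfied.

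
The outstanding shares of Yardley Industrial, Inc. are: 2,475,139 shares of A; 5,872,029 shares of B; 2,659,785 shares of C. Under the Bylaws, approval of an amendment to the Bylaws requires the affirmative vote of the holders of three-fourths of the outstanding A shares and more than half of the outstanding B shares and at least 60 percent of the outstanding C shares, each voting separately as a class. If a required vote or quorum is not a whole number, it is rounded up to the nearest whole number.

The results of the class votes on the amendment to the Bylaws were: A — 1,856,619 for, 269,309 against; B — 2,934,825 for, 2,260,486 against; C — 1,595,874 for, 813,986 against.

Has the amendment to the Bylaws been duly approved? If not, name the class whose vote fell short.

Not approved — the B shares did not give the required vote.

A: 3/4 of 2475139 = 1856354.25, rounded up to 1856355; 1,856,355 required, 1,856,619 in favor — approved.
B: a majority of 5872029 is 2936015; 2,936,015 required, 2,934,825 in favor — not approved.
C: 3/5 of 2659785 = 1595871; 1,595,871 required, 1,595,874 in favor — approved.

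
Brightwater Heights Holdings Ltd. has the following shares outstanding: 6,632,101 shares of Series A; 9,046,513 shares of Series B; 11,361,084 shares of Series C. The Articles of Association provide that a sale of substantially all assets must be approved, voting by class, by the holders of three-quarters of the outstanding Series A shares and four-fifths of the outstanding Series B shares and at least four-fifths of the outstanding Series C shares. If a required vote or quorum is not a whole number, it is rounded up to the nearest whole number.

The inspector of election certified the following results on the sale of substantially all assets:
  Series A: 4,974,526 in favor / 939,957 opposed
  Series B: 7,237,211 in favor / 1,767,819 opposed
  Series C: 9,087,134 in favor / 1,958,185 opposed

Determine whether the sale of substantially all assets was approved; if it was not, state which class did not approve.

Not approved — the Series C shares did not give the required vote.

Series A: 3/4 of 6632101 = 4974075.75, rounded up to 4974076; 4,974,076 required, 4,974,526 in favor — approved.
Series B: 4/5 of 9046513 = 7237210.40, rounded up to 7237211; 7,237,211 required, 7,237,211 in favor — approved.
Series C: 4/5 of 11361084 = 9088867.20, rounded up to 9088868; 9,088,868 required, 9,087,134 in favor — not approved.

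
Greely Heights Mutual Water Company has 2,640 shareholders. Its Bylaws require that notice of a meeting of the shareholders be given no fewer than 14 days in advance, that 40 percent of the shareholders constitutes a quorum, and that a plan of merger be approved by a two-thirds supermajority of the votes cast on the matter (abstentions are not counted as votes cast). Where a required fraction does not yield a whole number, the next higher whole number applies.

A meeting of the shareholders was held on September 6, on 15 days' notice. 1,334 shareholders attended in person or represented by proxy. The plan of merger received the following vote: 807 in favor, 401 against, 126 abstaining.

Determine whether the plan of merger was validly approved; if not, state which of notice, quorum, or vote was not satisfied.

Notice: 15 days given; 14 required. Satisfied.
Quorum: 40% of 2,640 = 1,056; 1,334 present. Satisfied.
Vote: requires two-thirds of the votes cast (1,334 − 126 abstaining = 1,208); 2/3 of 1208 = 805.33, rounded up to 806, so 806 needed; 807 in favor. Satisfied.

Valid — all requirements satisfied.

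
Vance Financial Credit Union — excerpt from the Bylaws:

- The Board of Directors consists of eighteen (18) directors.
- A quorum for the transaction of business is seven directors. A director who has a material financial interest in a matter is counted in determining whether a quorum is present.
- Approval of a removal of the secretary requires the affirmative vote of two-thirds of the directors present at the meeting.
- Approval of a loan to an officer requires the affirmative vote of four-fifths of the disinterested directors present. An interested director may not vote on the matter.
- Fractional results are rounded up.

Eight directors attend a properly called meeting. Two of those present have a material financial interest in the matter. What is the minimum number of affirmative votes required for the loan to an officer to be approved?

5

The loan to an officer requires four-fifths of the disinterested directors present (8 − 2 = 6).
4/5 of 6 = 4.80, rounded up to 5.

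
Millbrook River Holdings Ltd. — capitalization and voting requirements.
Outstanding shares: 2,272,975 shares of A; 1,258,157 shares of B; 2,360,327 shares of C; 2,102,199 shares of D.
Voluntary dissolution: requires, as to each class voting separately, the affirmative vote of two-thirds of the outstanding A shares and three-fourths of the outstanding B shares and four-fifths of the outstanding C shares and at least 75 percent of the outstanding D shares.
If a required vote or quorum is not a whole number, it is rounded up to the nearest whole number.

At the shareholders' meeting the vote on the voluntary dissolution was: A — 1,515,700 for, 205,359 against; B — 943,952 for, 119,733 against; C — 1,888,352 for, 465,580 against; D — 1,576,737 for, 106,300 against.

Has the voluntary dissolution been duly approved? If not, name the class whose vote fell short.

A: 2/3 of 2272975 = 1515316.67, rounded up to 1515317; 1,515,317 required, 1,515,700 in favor — approved.
B: 3/4 of 1258157 = 943617.75, rounded up to 943618; 943,618 required, 943,952 in favor — approved.
C: 4/5 of 2360327 = 1888261.60, rounded up to 1888262; 1,888,262 required, 1,888,352 in favor — approved.
D: 3/4 of 2102199 = 1576649.25, rounded up to 1576650; 1,576,650 required, 1,576,737 in favor — approved.

Approved — every class gave the required vote.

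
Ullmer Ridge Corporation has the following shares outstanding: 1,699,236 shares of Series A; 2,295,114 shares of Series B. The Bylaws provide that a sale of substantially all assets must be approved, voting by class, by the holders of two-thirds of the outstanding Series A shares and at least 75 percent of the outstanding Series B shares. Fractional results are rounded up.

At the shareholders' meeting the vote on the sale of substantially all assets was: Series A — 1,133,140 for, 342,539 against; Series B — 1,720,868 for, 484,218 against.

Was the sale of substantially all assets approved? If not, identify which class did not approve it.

Not approved — the Series B shares did not give the required vote.

Series A: 2/3 of 1699236 = 1132824; 1,132,824 required, 1,133,140 in favor — approved.
Series B: 3/4 of 2295114 = 1721335.50, rounded up to 1721336; 1,721,336 required, 1,720,868 in favor — not approved.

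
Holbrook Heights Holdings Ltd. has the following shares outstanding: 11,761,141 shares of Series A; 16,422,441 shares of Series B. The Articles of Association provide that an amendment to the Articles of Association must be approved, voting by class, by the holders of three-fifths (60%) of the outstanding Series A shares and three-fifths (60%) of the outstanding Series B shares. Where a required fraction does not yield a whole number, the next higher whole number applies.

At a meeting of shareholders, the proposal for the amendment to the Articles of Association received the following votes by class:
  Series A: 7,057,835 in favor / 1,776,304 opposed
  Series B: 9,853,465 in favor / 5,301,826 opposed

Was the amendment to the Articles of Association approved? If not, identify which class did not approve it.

Series A: 3/5 of 11761141 = 7056684.60, rounded up to 7056685; 7,056,685 required, 7,057,835 in favor — approved.
Series B: 3/5 of 16422441 = 9853464.60, rounded up to 9853465; 9,853,465 required, 9,853,465 in favor — approved.

Approved — every class gave the required vote.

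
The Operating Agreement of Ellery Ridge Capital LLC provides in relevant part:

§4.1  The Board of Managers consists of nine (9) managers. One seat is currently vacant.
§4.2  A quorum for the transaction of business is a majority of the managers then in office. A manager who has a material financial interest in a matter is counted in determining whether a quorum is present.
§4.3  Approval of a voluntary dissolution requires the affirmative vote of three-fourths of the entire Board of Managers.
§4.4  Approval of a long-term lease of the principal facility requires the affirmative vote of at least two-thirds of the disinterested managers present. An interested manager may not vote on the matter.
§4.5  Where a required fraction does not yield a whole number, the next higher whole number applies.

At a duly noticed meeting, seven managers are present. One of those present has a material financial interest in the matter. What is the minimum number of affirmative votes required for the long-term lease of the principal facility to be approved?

4

The long-term lease of the principal facility requires two-thirds of the disinterested managers present (7 − 1 = 6).
2/3 of 6 = 4.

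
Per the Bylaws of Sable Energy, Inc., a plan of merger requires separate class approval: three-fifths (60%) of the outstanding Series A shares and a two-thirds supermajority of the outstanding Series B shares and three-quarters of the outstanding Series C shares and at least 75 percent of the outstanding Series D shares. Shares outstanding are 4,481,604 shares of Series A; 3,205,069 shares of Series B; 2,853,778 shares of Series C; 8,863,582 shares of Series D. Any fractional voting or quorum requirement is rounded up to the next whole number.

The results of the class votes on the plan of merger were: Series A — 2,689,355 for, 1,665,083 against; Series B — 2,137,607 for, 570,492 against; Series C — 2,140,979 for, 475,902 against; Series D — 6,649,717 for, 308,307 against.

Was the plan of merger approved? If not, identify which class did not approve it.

Approved — every class gave the required vote.

Series A: 3/5 of 4481604 = 2688962.40, rounded up to 2688963; 2,688,963 required, 2,689,355 in favor — approved.
Series B: 2/3 of 3205069 = 2136712.67, rounded up to 2136713; 2,136,713 required, 2,137,607 in favor — approved.
Series C: 3/4 of 2853778 = 2140333.50, rounded up to 2140334; 2,140,334 required, 2,140,979 in favor — approved.
Series D: 3/4 of 8863582 = 6647686.50, rounded up to 6647687; 6,647,687 required, 6,649,717 in favor — approved.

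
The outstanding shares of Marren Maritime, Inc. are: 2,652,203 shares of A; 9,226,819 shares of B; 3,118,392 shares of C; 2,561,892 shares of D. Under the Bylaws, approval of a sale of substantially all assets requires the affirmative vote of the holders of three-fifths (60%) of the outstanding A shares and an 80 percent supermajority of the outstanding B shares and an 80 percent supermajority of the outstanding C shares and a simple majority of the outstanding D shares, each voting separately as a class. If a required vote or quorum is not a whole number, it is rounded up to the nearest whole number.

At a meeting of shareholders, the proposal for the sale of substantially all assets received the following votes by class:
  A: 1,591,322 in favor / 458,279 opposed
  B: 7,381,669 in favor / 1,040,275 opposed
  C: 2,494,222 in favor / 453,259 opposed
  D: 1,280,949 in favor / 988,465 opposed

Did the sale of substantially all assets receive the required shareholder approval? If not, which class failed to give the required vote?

Not approved — the C shares did not give the required vote.

A: 3/5 of 2652203 = 1591321.80, rounded up to 1591322; 1,591,322 required, 1,591,322 in favor — approved.
B: 4/5 of 9226819 = 7381455.20, rounded up to 7381456; 7,381,456 required, 7,381,669 in favor — approved.
C: 4/5 of 3118392 = 2494713.60, rounded up to 2494714; 2,494,714 required, 2,494,222 in favor — not approved.
D: a majority of 2561892 is 1280947; 1,280,947 required, 1,280,949 in favor — approved.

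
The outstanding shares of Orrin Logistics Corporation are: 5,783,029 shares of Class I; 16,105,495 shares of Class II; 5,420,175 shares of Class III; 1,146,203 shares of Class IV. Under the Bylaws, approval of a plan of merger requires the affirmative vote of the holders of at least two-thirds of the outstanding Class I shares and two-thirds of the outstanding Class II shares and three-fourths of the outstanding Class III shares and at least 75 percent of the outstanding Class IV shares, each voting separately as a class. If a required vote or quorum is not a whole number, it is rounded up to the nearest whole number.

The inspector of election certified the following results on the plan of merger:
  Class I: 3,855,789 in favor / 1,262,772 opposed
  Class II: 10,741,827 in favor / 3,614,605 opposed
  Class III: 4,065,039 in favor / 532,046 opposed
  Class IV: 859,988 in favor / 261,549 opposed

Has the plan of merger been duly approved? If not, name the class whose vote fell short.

Class I: 2/3 of 5783029 = 3855352.67, rounded up to 3855353; 3,855,353 required, 3,855,789 in favor — approved.
Class II: 2/3 of 16105495 = 10736996.67, rounded up to 10736997; 10,736,997 required, 10,741,827 in favor — approved.
Class III: 3/4 of 5420175 = 4065131.25, rounded up to 4065132; 4,065,132 required, 4,065,039 in favor — not approved.
Class IV: 3/4 of 1146203 = 859652.25, rounded up to 859653; 859,653 required, 859,988 in favor — approved.

Not approved — the Class III shares did not give the required vote.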